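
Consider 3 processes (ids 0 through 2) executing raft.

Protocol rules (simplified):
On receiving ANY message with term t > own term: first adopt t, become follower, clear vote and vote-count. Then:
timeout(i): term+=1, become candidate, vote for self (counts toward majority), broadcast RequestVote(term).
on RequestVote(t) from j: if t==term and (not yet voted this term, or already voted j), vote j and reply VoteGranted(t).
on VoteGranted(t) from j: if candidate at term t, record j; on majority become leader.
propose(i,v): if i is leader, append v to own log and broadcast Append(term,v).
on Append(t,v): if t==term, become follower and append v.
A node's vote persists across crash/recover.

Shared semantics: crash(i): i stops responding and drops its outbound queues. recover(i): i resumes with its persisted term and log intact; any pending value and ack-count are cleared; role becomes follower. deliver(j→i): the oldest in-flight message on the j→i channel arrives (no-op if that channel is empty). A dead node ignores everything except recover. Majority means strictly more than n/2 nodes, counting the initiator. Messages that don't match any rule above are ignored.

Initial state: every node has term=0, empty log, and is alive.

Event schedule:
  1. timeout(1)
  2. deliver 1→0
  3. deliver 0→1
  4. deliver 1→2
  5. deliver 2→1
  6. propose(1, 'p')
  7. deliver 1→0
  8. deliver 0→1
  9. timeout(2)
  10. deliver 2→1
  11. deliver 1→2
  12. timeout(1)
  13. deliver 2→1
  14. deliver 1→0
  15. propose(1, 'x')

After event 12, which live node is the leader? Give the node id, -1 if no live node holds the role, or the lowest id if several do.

1. timeout(1):  <1:cand t1 ->
2. deliver 1→0:  <0:foll t1 ->
3. deliver 0→1:  <1:lead t1 ->
4. deliver 1→2:  <2:foll t1 ->
5. deliver 2→1:  nop
6. propose(1,'p'):  <1:lead t1 p>
7. deliver 1→0:  <0:foll t1 p>
8. deliver 0→1:  nop
9. timeout(2):  <2:cand t2 ->
10. deliver 2→1:  <1:foll t2 p>
11. deliver 1→2:  nop
12. timeout(1):  <1:cand t3 p>

-1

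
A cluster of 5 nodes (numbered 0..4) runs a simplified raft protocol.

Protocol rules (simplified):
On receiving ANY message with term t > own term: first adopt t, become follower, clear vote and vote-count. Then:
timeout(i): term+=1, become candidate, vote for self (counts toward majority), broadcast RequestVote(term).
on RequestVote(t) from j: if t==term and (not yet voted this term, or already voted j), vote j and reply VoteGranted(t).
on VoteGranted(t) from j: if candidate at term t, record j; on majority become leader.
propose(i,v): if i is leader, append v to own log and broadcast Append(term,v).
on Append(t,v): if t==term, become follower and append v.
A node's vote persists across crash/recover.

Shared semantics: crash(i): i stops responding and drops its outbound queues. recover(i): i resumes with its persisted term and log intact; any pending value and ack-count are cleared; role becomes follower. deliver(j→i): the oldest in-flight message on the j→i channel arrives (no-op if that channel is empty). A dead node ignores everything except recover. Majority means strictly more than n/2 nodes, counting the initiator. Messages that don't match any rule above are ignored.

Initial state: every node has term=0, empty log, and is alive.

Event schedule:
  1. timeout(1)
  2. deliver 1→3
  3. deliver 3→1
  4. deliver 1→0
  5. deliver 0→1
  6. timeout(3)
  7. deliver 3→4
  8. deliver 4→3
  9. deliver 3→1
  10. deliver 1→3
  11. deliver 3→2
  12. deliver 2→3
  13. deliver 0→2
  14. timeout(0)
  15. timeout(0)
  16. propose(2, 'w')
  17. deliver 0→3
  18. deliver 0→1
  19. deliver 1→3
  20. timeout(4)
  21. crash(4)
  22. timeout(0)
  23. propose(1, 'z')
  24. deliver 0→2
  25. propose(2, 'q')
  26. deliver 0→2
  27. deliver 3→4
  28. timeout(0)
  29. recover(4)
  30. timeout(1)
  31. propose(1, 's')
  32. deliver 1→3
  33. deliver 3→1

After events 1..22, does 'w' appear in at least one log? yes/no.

no

1. timeout(1):  <1:cand t1 ->
2. deliver 1→3:  <3:foll t1 ->
3. deliver 3→1:  nop
4. deliver 1→0:  <0:foll t1 ->
5. deliver 0→1:  <1:lead t1 ->
6. timeout(3):  <3:cand t2 ->
7. deliver 3→4:  <4:foll t2 ->
8. deliver 4→3:  nop
9. deliver 3→1:  <1:foll t2 ->
10. deliver 1→3:  <3:lead t2 ->
11. deliver 3→2:  <2:foll t2 ->
12. deliver 2→3:  nop
13. deliver 0→2:  nop
14. timeout(0):  <0:cand t2 ->
15. timeout(0):  <0:cand t3 ->
16. propose(2,'w'):  nop
17. deliver 0→3:  nop
18. deliver 0→1:  nop
19. deliver 1→3:  nop
20. timeout(4):  <4:cand t3 ->
21. crash(4):  <4:✗cand t3 ->
22. timeout(0):  <0:cand t4 ->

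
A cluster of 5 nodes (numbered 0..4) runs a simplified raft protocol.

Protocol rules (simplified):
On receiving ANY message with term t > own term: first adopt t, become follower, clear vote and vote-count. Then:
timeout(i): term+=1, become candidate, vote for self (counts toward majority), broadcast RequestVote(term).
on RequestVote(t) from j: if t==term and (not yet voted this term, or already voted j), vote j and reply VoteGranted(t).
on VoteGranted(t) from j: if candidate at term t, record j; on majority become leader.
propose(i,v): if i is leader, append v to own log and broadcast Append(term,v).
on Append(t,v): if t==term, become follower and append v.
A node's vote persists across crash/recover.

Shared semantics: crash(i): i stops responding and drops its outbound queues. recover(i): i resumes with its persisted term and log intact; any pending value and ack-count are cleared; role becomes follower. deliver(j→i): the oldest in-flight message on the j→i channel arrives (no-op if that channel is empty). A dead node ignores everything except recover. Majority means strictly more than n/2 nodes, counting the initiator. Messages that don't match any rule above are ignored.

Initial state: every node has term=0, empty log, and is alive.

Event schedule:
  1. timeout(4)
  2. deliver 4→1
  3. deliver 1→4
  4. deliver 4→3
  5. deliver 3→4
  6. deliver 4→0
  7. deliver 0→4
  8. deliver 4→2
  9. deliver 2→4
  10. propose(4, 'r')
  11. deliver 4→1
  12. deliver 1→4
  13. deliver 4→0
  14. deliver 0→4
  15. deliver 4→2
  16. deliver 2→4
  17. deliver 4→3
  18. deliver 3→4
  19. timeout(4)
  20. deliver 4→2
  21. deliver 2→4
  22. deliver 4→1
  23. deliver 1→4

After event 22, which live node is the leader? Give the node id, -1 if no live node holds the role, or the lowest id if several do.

1. timeout(4):  <4:cand t1 ->
2. deliver 4→1:  <1:foll t1 ->
3. deliver 1→4:  nop
4. deliver 4→3:  <3:foll t1 ->
5. deliver 3→4:  <4:lead t1 ->
6. deliver 4→0:  <0:foll t1 ->
7. deliver 0→4:  nop
8. deliver 4→2:  <2:foll t1 ->
9. deliver 2→4:  nop
10. propose(4,'r'):  <4:lead t1 r>
11. deliver 4→1:  <1:foll t1 r>
12. deliver 1→4:  nop
13. deliver 4→0:  <0:foll t1 r>
14. deliver 0→4:  nop
15. deliver 4→2:  <2:foll t1 r>
16. deliver 2→4:  nop
17. deliver 4→3:  <3:foll t1 r>
18. deliver 3→4:  nop
19. timeout(4):  <4:cand t2 r>
20. deliver 4→2:  <2:foll t2 r>
21. deliver 2→4:  nop
22. deliver 4→1:  <1:foll t2 r>

-1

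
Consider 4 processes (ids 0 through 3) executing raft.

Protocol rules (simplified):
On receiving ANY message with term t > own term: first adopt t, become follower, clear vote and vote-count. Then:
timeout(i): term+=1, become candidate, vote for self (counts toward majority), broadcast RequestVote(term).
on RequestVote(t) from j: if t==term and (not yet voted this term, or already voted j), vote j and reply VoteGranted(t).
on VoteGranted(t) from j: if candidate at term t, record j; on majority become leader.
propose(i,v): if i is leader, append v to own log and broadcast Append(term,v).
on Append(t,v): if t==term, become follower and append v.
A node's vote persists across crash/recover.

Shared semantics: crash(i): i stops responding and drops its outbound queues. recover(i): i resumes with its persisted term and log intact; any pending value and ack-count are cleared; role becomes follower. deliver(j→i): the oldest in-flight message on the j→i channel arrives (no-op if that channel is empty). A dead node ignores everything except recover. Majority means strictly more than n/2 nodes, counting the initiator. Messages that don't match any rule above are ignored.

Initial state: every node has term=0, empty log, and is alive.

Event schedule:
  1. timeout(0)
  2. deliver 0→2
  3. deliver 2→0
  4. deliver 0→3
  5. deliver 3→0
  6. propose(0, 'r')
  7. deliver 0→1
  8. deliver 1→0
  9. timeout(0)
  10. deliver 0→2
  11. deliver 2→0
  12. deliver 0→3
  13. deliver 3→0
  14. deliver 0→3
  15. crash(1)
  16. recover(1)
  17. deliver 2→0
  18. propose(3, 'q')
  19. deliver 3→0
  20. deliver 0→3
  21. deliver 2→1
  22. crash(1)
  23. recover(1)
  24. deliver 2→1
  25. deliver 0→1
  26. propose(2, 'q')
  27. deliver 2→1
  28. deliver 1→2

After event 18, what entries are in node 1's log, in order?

[1] timeout(0) → N0(cand t1 [-])
[2] deliver 0→2 → N2(foll t1 [-])
[3] deliver 2→0 → ∅
[4] deliver 0→3 → N3(foll t1 [-])
[5] deliver 3→0 → N0(lead t1 [-])
[6] propose(0,'r') → N0(lead t1 [r])
[7] deliver 0→1 → N1(foll t1 [-])
[8] deliver 1→0 → ∅
[9] timeout(0) → N0(cand t2 [r])
[10] deliver 0→2 → N2(foll t1 [r])
[11] deliver 2→0 → ∅
[12] deliver 0→3 → N3(foll t1 [r])
[13] deliver 3→0 → ∅
[14] deliver 0→3 → N3(foll t2 [r])
[15] crash(1) → N1(✗foll t1 [-])
[16] recover(1) → N1(foll t1 [-])
[17] deliver 2→0 → ∅
[18] propose(3,'q') → ∅

empty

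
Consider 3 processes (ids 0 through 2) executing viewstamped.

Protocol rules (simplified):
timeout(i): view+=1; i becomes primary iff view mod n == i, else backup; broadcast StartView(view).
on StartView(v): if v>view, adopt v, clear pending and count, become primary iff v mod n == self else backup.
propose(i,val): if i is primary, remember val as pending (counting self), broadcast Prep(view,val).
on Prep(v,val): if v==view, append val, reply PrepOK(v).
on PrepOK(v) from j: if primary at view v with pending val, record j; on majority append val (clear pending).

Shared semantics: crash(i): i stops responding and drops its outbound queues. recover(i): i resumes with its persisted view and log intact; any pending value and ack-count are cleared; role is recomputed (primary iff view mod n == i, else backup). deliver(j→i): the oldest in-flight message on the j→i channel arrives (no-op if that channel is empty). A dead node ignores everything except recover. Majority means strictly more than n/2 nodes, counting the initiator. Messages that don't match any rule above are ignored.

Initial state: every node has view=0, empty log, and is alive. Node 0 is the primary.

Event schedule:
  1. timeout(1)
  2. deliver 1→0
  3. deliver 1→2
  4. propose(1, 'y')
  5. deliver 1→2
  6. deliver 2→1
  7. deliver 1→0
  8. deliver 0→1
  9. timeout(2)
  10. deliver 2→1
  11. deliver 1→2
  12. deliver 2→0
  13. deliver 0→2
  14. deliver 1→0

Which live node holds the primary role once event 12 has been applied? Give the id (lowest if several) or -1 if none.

2

e1 timeout(1): 1[prim,v=1,-]
e2 deliver 1→0: 0[back,v=1,-]
e3 deliver 1→2: 2[back,v=1,-]
e4 propose(1,'y'): ·
e5 deliver 1→2: 2[back,v=1,y]
e6 deliver 2→1: 1[prim,v=1,y]
e7 deliver 1→0: 0[back,v=1,y]
e8 deliver 0→1: ·
e9 timeout(2): 2[prim,v=2,y]
e10 deliver 2→1: 1[back,v=2,y]
e11 deliver 1→2: ·
e12 deliver 2→0: 0[back,v=2,y]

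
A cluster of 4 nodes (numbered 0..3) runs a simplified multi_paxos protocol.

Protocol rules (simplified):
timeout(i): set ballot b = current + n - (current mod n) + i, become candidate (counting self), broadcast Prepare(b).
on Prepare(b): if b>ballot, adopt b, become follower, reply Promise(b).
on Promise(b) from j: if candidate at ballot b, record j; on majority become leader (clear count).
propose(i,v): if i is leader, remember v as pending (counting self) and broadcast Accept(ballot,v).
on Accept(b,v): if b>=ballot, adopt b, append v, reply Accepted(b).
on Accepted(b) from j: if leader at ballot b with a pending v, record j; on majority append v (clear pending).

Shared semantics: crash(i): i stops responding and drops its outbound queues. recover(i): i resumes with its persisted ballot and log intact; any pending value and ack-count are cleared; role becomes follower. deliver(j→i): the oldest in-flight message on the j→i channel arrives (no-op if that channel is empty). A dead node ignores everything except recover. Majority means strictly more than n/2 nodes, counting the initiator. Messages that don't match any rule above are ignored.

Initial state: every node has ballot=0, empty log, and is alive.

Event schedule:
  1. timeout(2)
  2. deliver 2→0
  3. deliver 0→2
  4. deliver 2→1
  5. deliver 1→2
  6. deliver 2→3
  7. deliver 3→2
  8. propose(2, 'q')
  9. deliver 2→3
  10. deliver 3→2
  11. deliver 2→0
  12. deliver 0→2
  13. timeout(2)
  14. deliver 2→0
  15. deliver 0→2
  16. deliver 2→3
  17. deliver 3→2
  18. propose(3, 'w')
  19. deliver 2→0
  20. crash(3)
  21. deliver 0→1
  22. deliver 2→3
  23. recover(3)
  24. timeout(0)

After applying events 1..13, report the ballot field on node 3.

e1 timeout(2): 2[cand,b=6,-]
e2 deliver 2→0: 0[foll,b=6,-]
e3 deliver 0→2: ·
e4 deliver 2→1: 1[foll,b=6,-]
e5 deliver 1→2: 2[lead,b=6,-]
e6 deliver 2→3: 3[foll,b=6,-]
e7 deliver 3→2: ·
e8 propose(2,'q'): ·
e9 deliver 2→3: 3[foll,b=6,q]
e10 deliver 3→2: ·
e11 deliver 2→0: 0[foll,b=6,q]
e12 deliver 0→2: 2[lead,b=6,q]
e13 timeout(2): 2[cand,b=10,q]

6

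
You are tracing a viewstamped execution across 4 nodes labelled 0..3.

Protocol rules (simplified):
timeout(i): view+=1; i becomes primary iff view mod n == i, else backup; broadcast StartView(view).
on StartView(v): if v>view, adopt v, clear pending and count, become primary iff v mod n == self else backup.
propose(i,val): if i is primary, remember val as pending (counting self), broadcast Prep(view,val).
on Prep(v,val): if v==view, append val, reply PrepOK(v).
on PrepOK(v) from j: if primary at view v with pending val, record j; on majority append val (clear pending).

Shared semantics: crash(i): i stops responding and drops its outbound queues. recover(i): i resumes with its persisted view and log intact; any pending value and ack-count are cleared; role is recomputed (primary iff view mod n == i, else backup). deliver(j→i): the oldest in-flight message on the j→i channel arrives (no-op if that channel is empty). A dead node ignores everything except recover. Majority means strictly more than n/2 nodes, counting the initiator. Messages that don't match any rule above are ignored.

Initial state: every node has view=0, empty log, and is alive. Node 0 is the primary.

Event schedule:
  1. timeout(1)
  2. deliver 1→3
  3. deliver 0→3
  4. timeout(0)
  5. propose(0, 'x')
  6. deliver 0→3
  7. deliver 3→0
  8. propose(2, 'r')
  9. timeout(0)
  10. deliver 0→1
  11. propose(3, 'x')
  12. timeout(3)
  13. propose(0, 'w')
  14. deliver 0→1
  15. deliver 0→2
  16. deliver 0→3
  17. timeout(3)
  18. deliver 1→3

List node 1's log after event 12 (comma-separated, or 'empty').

after 1 — timeout(1): n1:prim/v1/[-]
after 2 — deliver 1→3: n3:back/v1/[-]
after 3 — deliver 0→3: ·
after 4 — timeout(0): n0:back/v1/[-]
after 5 — propose(0,'x'): ·
after 6 — deliver 0→3: ·
after 7 — deliver 3→0: ·
after 8 — propose(2,'r'): ·
after 9 — timeout(0): n0:back/v2/[-]
after 10 — deliver 0→1: ·
after 11 — propose(3,'x'): ·
after 12 — timeout(3): n3:back/v2/[-]

empty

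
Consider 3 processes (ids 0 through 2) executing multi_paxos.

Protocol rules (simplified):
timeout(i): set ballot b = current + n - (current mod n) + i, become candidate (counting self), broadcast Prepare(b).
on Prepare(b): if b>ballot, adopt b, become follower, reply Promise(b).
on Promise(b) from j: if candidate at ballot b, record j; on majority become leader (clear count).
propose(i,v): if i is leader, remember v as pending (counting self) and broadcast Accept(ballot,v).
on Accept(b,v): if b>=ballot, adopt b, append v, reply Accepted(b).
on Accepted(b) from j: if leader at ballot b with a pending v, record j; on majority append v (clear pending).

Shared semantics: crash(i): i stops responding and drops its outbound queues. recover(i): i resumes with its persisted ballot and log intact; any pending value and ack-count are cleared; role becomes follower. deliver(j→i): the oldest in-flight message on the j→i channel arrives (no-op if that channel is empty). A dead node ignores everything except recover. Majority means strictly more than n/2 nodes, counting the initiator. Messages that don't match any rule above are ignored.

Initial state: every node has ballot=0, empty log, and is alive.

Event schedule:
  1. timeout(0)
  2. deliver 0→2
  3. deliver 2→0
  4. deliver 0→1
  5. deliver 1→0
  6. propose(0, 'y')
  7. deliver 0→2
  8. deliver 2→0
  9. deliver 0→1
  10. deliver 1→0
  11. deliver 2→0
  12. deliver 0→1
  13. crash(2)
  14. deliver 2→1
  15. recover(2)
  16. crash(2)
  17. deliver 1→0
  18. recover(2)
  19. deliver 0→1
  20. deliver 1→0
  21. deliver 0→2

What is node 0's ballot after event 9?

3

after 1 — timeout(0): n0:cand/b3/[-]
after 2 — deliver 0→2: n2:foll/b3/[-]
after 3 — deliver 2→0: n0:lead/b3/[-]
after 4 — deliver 0→1: n1:foll/b3/[-]
after 5 — deliver 1→0: ·
after 6 — propose(0,'y'): ·
after 7 — deliver 0→2: n2:foll/b3/[y]
after 8 — deliver 2→0: n0:lead/b3/[y]
after 9 — deliver 0→1: n1:foll/b3/[y]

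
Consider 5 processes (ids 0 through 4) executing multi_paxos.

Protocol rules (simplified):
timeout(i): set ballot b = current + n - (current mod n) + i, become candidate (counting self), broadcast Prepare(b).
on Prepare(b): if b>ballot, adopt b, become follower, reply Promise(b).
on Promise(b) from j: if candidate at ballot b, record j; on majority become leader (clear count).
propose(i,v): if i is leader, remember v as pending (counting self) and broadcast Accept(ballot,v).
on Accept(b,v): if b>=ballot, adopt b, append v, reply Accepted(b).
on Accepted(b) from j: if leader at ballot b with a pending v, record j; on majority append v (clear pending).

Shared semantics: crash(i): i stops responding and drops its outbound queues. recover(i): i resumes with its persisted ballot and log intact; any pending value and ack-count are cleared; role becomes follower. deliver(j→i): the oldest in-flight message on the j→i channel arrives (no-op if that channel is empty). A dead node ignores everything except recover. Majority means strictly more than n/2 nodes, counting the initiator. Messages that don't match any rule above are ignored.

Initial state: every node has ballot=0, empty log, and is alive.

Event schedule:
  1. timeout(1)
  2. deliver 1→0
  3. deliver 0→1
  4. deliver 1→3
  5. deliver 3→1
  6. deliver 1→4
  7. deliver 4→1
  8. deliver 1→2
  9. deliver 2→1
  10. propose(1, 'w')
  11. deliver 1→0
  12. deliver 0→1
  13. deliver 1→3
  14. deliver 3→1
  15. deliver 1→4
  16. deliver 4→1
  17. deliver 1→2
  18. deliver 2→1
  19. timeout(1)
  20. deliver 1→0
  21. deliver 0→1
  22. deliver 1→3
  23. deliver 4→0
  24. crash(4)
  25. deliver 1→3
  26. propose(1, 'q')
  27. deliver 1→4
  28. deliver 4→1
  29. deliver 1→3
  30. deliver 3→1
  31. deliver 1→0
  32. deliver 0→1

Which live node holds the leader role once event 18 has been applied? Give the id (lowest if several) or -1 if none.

1

step 1 timeout(1): 1={cand,b=6,log=-}
step 2 deliver 1→0: 0={foll,b=6,log=-}
step 3 deliver 0→1: —
step 4 deliver 1→3: 3={foll,b=6,log=-}
step 5 deliver 3→1: 1={lead,b=6,log=-}
step 6 deliver 1→4: 4={foll,b=6,log=-}
step 7 deliver 4→1: —
step 8 deliver 1→2: 2={foll,b=6,log=-}
step 9 deliver 2→1: —
step 10 propose(1,'w'): —
step 11 deliver 1→0: 0={foll,b=6,log=w}
step 12 deliver 0→1: —
step 13 deliver 1→3: 3={foll,b=6,log=w}
step 14 deliver 3→1: 1={lead,b=6,log=w}
step 15 deliver 1→4: 4={foll,b=6,log=w}
step 16 deliver 4→1: —
step 17 deliver 1→2: 2={foll,b=6,log=w}
step 18 deliver 2→1: —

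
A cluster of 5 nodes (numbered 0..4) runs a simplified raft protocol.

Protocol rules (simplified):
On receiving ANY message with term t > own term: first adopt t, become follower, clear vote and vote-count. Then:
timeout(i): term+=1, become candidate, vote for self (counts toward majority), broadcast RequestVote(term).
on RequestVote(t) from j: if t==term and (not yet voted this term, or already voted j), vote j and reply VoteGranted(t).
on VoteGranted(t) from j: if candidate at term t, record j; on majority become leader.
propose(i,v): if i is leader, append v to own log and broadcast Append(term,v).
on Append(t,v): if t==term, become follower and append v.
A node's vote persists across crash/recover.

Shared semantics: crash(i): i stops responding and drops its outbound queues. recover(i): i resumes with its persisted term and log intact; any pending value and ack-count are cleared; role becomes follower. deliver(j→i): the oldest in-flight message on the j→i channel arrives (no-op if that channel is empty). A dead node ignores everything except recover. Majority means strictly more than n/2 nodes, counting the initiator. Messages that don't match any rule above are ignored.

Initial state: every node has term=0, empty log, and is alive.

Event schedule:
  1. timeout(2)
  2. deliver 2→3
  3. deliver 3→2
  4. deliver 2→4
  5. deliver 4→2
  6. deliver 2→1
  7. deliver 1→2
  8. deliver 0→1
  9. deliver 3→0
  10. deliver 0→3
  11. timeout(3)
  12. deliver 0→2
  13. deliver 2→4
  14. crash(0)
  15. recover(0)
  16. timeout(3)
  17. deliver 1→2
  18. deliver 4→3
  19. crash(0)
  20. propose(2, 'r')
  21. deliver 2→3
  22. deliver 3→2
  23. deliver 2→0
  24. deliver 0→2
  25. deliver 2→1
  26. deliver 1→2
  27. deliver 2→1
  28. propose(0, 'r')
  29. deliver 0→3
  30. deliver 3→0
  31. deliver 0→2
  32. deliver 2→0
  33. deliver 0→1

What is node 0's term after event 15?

e1 timeout(2): 2[cand,t=1,-]
e2 deliver 2→3: 3[foll,t=1,-]
e3 deliver 3→2: ·
e4 deliver 2→4: 4[foll,t=1,-]
e5 deliver 4→2: 2[lead,t=1,-]
e6 deliver 2→1: 1[foll,t=1,-]
e7 deliver 1→2: ·
e8 deliver 0→1: ·
e9 deliver 3→0: ·
e10 deliver 0→3: ·
e11 timeout(3): 3[cand,t=2,-]
e12 deliver 0→2: ·
e13 deliver 2→4: ·
e14 crash(0): 0[✗foll,t=0,-]
e15 recover(0): 0[foll,t=0,-]

0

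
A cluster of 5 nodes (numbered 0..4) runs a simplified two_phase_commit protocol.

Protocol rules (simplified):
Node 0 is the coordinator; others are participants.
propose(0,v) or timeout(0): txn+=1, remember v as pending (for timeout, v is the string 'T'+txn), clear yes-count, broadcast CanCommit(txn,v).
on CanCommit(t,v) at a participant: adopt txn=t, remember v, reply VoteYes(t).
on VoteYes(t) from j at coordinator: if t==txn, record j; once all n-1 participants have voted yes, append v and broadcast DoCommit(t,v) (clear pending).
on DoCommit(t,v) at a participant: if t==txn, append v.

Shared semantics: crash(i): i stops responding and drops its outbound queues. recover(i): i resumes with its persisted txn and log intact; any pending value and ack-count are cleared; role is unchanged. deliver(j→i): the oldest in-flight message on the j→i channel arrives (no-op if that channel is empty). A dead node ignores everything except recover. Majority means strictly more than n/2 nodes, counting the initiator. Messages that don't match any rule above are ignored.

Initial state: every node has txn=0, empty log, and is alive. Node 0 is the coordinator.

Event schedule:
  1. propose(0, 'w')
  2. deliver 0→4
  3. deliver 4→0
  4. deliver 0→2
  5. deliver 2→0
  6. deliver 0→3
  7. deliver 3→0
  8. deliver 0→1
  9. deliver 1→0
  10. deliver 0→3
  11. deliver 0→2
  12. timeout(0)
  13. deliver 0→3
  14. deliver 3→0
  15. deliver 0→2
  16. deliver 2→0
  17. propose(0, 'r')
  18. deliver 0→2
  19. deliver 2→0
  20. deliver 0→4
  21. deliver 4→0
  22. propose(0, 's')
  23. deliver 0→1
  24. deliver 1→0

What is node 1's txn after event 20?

1

1. propose(0,'w'):  <0:coor t1 ->
2. deliver 0→4:  <4:part t1 ->
3. deliver 4→0:  nop
4. deliver 0→2:  <2:part t1 ->
5. deliver 2→0:  nop
6. deliver 0→3:  <3:part t1 ->
7. deliver 3→0:  nop
8. deliver 0→1:  <1:part t1 ->
9. deliver 1→0:  <0:coor t1 w>
10. deliver 0→3:  <3:part t1 w>
11. deliver 0→2:  <2:part t1 w>
12. timeout(0):  <0:coor t2 w>
13. deliver 0→3:  <3:part t2 w>
14. deliver 3→0:  nop
15. deliver 0→2:  <2:part t2 w>
16. deliver 2→0:  nop
17. propose(0,'r'):  <0:coor t3 w>
18. deliver 0→2:  <2:part t3 w>
19. deliver 2→0:  nop
20. deliver 0→4:  <4:part t1 w>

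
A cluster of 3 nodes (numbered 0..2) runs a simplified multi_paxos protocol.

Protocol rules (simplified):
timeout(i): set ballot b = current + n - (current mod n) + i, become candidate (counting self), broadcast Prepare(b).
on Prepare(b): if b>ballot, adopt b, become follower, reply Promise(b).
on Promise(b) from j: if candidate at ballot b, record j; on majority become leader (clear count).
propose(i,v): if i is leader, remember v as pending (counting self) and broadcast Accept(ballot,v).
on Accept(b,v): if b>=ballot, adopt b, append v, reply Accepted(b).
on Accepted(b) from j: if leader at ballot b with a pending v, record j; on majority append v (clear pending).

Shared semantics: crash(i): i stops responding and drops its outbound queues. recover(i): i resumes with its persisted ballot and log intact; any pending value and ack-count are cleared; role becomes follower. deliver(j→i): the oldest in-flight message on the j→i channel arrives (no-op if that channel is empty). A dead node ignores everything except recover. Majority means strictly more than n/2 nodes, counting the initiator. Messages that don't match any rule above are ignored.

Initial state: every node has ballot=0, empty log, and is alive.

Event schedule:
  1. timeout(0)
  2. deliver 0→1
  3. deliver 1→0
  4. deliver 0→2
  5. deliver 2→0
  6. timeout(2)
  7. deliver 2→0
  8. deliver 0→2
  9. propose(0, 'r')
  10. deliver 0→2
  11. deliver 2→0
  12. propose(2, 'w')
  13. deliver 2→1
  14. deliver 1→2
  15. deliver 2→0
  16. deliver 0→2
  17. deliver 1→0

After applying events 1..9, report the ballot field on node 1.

step 1 timeout(0): 0={cand,b=3,log=-}
step 2 deliver 0→1: 1={foll,b=3,log=-}
step 3 deliver 1→0: 0={lead,b=3,log=-}
step 4 deliver 0→2: 2={foll,b=3,log=-}
step 5 deliver 2→0: —
step 6 timeout(2): 2={cand,b=8,log=-}
step 7 deliver 2→0: 0={foll,b=8,log=-}
step 8 deliver 0→2: 2={lead,b=8,log=-}
step 9 propose(0,'r'): —

3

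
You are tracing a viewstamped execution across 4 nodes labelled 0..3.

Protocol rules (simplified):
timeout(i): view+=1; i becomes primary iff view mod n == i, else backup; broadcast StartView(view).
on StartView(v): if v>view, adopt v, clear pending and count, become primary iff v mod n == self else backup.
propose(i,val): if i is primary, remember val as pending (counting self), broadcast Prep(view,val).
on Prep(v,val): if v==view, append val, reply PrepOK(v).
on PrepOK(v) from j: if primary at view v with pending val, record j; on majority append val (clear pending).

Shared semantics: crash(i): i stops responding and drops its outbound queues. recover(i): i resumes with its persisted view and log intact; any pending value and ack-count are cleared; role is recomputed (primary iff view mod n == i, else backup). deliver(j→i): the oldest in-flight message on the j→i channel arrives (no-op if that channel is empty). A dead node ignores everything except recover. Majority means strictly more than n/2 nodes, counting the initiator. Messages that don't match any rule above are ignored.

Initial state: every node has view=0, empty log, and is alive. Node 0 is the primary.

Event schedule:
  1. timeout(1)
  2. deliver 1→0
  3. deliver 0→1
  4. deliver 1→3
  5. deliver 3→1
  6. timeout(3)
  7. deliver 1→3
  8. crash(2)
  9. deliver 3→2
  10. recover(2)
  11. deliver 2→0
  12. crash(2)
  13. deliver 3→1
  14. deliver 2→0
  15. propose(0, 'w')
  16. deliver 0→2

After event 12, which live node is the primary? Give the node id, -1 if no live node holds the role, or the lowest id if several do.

1

e1 timeout(1): 1[prim,v=1,-]
e2 deliver 1→0: 0[back,v=1,-]
e3 deliver 0→1: ·
e4 deliver 1→3: 3[back,v=1,-]
e5 deliver 3→1: ·
e6 timeout(3): 3[back,v=2,-]
e7 deliver 1→3: ·
e8 crash(2): 2[✗back,v=0,-]
e9 deliver 3→2: ·
e10 recover(2): 2[back,v=0,-]
e11 deliver 2→0: ·
e12 crash(2): 2[✗back,v=0,-]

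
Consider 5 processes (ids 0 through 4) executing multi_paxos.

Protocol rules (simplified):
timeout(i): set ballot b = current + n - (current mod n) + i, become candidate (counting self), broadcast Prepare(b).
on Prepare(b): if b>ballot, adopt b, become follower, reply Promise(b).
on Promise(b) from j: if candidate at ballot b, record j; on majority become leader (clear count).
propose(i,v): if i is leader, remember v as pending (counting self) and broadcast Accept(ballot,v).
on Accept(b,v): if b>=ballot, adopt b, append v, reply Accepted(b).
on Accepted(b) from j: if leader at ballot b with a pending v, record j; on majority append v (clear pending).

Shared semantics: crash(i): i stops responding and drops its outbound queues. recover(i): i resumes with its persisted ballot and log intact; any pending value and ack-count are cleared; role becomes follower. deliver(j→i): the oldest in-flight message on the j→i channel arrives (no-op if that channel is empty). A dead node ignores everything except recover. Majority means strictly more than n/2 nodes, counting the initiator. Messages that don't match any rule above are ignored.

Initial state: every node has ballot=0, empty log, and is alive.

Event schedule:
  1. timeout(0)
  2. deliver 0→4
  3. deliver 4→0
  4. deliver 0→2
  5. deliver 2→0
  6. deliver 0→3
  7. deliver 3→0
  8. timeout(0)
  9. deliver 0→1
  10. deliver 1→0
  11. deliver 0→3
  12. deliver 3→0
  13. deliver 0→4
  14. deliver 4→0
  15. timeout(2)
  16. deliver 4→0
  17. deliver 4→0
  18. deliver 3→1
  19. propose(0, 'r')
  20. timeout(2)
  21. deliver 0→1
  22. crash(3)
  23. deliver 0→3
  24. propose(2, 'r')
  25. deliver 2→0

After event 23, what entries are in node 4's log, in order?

empty

step 1 timeout(0): 0={cand,b=5,log=-}
step 2 deliver 0→4: 4={foll,b=5,log=-}
step 3 deliver 4→0: —
step 4 deliver 0→2: 2={foll,b=5,log=-}
step 5 deliver 2→0: 0={lead,b=5,log=-}
step 6 deliver 0→3: 3={foll,b=5,log=-}
step 7 deliver 3→0: —
step 8 timeout(0): 0={cand,b=10,log=-}
step 9 deliver 0→1: 1={foll,b=5,log=-}
step 10 deliver 1→0: —
step 11 deliver 0→3: 3={foll,b=10,log=-}
step 12 deliver 3→0: —
step 13 deliver 0→4: 4={foll,b=10,log=-}
step 14 deliver 4→0: 0={lead,b=10,log=-}
step 15 timeout(2): 2={cand,b=12,log=-}
step 16 deliver 4→0: —
step 17 deliver 4→0: —
step 18 deliver 3→1: —
step 19 propose(0,'r'): —
step 20 timeout(2): 2={cand,b=17,log=-}
step 21 deliver 0→1: 1={foll,b=10,log=-}
step 22 crash(3): 3={✗foll,b=10,log=-}
step 23 deliver 0→3: —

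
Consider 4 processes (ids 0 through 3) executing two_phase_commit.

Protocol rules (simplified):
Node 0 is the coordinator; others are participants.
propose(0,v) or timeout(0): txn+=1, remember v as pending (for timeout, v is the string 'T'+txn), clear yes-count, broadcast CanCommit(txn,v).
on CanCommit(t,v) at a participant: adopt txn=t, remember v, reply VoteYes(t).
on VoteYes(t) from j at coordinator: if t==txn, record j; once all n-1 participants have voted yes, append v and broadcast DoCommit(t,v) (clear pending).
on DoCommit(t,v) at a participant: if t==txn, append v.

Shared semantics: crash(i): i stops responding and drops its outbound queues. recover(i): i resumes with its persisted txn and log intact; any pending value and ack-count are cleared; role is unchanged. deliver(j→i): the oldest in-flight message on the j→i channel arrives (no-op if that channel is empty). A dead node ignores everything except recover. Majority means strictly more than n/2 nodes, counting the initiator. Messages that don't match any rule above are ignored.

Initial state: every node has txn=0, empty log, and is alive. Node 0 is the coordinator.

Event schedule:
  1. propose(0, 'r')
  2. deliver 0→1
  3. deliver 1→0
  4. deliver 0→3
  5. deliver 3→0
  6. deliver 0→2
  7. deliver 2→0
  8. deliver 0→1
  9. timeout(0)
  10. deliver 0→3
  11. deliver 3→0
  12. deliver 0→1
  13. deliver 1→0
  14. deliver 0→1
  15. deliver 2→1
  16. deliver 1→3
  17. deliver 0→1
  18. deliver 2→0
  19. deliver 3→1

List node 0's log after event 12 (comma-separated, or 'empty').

after 1 — propose(0,'r'): n0:coor/t1/[-]
after 2 — deliver 0→1: n1:part/t1/[-]
after 3 — deliver 1→0: ·
after 4 — deliver 0→3: n3:part/t1/[-]
after 5 — deliver 3→0: ·
after 6 — deliver 0→2: n2:part/t1/[-]
after 7 — deliver 2→0: n0:coor/t1/[r]
after 8 — deliver 0→1: n1:part/t1/[r]
after 9 — timeout(0): n0:coor/t2/[r]
after 10 — deliver 0→3: n3:part/t1/[r]
after 11 — deliver 3→0: ·
after 12 — deliver 0→1: n1:part/t2/[r]

r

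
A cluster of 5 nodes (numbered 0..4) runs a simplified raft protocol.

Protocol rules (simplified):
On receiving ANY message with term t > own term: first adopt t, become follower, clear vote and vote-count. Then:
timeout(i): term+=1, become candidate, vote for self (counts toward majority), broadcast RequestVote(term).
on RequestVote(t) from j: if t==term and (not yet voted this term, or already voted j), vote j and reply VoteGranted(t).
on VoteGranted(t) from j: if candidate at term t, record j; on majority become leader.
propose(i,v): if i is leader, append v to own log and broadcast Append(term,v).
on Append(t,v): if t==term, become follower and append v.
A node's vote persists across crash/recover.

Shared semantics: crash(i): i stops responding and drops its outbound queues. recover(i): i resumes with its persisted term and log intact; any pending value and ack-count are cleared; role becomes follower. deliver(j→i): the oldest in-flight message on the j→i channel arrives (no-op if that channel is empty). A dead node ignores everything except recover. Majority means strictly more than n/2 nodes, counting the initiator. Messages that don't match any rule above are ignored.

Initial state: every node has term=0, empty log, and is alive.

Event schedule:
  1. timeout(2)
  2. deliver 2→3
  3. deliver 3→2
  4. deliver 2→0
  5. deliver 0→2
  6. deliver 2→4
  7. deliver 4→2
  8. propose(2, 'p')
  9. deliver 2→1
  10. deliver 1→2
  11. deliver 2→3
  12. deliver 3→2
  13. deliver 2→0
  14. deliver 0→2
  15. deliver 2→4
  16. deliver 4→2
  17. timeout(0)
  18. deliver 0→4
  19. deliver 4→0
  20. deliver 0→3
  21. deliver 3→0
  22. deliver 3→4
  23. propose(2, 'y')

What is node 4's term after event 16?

after 1 — timeout(2): n2:cand/t1/[-]
after 2 — deliver 2→3: n3:foll/t1/[-]
after 3 — deliver 3→2: ·
after 4 — deliver 2→0: n0:foll/t1/[-]
after 5 — deliver 0→2: n2:lead/t1/[-]
after 6 — deliver 2→4: n4:foll/t1/[-]
after 7 — deliver 4→2: ·
after 8 — propose(2,'p'): n2:lead/t1/[p]
after 9 — deliver 2→1: n1:foll/t1/[-]
after 10 — deliver 1→2: ·
after 11 — deliver 2→3: n3:foll/t1/[p]
after 12 — deliver 3→2: ·
after 13 — deliver 2→0: n0:foll/t1/[p]
after 14 — deliver 0→2: ·
after 15 — deliver 2→4: n4:foll/t1/[p]
after 16 — deliver 4→2: ·

1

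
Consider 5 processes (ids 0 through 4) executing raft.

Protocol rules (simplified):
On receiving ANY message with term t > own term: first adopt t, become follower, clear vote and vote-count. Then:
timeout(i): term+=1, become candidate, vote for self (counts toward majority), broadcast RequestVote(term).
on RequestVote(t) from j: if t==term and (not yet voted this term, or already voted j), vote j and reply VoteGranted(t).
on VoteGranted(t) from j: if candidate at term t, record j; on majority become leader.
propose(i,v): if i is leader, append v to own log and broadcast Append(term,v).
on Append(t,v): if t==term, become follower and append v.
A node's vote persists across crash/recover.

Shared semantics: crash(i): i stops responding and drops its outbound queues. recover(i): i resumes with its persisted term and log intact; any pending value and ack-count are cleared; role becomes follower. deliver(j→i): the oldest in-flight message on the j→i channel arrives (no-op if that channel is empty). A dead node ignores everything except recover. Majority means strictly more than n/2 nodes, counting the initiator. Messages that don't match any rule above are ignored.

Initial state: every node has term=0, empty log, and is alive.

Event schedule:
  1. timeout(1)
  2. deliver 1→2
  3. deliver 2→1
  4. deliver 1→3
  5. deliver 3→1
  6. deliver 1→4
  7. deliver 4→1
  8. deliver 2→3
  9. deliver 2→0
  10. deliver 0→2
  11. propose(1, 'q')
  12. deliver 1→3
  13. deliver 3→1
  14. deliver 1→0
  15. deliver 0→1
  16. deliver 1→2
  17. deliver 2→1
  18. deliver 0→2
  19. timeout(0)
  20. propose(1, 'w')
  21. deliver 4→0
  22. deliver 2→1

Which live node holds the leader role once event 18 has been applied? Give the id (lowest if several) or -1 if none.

e1 timeout(1): 1[cand,t=1,-]
e2 deliver 1→2: 2[foll,t=1,-]
e3 deliver 2→1: ·
e4 deliver 1→3: 3[foll,t=1,-]
e5 deliver 3→1: 1[lead,t=1,-]
e6 deliver 1→4: 4[foll,t=1,-]
e7 deliver 4→1: ·
e8 deliver 2→3: ·
e9 deliver 2→0: ·
e10 deliver 0→2: ·
e11 propose(1,'q'): 1[lead,t=1,q]
e12 deliver 1→3: 3[foll,t=1,q]
e13 deliver 3→1: ·
e14 deliver 1→0: 0[foll,t=1,-]
e15 deliver 0→1: ·
e16 deliver 1→2: 2[foll,t=1,q]
e17 deliver 2→1: ·
e18 deliver 0→2: ·

1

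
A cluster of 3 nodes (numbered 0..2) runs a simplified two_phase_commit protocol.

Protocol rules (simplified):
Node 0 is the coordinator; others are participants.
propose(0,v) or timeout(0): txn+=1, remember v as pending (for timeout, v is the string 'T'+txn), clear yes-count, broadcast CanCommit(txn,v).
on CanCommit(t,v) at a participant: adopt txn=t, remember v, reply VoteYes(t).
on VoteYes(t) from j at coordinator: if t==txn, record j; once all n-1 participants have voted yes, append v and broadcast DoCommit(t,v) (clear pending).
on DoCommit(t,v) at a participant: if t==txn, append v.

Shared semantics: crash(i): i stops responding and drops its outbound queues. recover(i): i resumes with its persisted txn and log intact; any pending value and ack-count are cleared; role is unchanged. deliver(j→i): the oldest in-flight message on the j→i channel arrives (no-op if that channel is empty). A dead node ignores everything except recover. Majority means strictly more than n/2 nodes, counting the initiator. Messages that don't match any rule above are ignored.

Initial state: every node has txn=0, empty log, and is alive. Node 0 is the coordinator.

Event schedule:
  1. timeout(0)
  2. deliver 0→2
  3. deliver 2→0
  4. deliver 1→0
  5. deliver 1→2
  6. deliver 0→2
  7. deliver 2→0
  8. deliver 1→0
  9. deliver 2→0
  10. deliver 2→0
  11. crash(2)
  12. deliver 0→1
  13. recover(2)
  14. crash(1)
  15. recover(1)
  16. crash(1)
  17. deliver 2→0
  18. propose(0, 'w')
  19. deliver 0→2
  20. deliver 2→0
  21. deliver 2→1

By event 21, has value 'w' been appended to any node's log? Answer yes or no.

no

[1] timeout(0) → N0(coor t1 [-])
[2] deliver 0→2 → N2(part t1 [-])
[3] deliver 2→0 → ∅
[4] deliver 1→0 → ∅
[5] deliver 1→2 → ∅
[6] deliver 0→2 → ∅
[7] deliver 2→0 → ∅
[8] deliver 1→0 → ∅
[9] deliver 2→0 → ∅
[10] deliver 2→0 → ∅
[11] crash(2) → N2(✗part t1 [-])
[12] deliver 0→1 → N1(part t1 [-])
[13] recover(2) → N2(part t1 [-])
[14] crash(1) → N1(✗part t1 [-])
[15] recover(1) → N1(part t1 [-])
[16] crash(1) → N1(✗part t1 [-])
[17] deliver 2→0 → ∅
[18] propose(0,'w') → N0(coor t2 [-])
[19] deliver 0→2 → N2(part t2 [-])
[20] deliver 2→0 → ∅
[21] deliver 2→1 → ∅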